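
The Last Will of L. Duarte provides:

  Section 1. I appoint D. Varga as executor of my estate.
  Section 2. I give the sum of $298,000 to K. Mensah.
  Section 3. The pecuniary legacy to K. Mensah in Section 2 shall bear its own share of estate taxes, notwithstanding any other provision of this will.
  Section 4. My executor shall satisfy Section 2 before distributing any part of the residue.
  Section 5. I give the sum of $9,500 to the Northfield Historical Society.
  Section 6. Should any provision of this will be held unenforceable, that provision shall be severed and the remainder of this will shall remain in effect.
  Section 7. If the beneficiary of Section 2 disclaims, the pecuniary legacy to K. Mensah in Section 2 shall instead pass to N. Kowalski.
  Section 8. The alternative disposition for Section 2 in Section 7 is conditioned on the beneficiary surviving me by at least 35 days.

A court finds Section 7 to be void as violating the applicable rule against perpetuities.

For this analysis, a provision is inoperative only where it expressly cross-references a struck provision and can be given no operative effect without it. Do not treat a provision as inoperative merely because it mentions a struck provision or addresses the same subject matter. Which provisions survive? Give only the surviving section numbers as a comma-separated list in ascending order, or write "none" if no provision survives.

1, 2, 3, 4, 5, 6

Section 7 is struck. Section 8 merely fixes the survivorship condition on Section 7; with Section 7 gone it has nothing to operate on and falls away. Section 6 is a severability clause and preserves every provision that can still be given independent effect. The provisions still in force are Section 1, Section 2, Section 3, Section 4, Section 5, and Section 6.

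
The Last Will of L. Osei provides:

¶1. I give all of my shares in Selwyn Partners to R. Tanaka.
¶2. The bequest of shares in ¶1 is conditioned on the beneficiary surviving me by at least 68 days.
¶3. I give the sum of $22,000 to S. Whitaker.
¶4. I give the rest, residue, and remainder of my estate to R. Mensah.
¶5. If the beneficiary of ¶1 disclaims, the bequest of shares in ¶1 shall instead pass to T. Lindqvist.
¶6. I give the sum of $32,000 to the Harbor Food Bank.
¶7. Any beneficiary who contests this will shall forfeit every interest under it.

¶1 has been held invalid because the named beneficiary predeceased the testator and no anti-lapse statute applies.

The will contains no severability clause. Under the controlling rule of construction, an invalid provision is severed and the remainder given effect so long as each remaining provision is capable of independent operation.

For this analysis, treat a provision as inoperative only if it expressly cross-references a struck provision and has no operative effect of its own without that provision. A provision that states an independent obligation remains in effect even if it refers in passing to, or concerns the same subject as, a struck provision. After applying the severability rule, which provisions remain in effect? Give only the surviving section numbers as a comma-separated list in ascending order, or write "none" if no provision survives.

3, 4, 6, 7

¶1 is struck. ¶2 operates only by reference to ¶1, so it falls with ¶1. The only function of ¶5 is the alternative disposition for ¶1, so it cannot stand once ¶1 is removed. Under the stated default rule, only provisions that cannot operate independently fall away; the rest are enforced. The provisions still in force are ¶3, ¶4, ¶6, and ¶7.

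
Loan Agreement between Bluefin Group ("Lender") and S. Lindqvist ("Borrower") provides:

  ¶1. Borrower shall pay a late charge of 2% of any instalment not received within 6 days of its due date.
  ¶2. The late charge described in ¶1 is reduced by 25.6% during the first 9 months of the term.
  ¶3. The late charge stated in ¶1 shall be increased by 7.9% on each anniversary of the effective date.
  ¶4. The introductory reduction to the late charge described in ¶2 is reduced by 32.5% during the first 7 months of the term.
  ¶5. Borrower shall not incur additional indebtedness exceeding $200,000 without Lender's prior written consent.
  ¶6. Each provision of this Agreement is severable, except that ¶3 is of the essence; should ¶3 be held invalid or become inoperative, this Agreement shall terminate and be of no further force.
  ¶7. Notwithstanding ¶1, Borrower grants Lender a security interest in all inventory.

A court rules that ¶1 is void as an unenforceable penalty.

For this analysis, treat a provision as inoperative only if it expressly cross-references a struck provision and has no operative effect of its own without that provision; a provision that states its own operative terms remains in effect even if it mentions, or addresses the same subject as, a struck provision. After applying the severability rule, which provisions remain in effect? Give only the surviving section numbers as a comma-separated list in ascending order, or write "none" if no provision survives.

¶1 is struck. ¶2 does nothing except set the introductory reduction to the late charge by reference to ¶1; with ¶1 gone it has no independent effect and is inoperative. ¶3 operates only by reference to ¶1, so it falls with ¶1. ¶4 does nothing except set the introductory reduction to the introductory reduction to the late charge by reference to ¶2; with ¶2 gone it has no independent effect and is inoperative. ¶6 makes ¶3 an essential term, and ¶3 has been rendered inoperative by the cascade; under ¶6, the entire Agreement is therefore void. No provision of the Agreement survives.

none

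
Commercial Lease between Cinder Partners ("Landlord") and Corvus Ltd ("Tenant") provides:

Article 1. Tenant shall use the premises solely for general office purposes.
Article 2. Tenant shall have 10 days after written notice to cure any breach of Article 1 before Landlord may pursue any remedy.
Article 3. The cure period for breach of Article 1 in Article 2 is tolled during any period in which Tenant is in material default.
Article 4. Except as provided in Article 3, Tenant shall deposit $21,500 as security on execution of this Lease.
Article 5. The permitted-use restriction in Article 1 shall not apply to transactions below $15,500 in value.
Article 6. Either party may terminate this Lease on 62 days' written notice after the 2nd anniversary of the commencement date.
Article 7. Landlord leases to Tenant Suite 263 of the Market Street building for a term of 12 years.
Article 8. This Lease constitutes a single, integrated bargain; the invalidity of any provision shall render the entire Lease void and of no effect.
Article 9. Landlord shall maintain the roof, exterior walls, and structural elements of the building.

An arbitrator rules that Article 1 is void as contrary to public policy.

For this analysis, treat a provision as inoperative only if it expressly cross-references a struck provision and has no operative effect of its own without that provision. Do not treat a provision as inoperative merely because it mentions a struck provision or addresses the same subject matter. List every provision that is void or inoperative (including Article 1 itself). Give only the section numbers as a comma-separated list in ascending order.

Article 1 is struck. The only function of Article 2 is the cure period for breach of Article 1, so it cannot stand once Article 1 is removed. Article 5 operates only by reference to Article 1, so it falls with Article 1. Article 3 has no operative effect of its own apart from Article 2 and is therefore inoperative. Article 8 provides that the Lease is not severable, so the invalidity of any one provision voids the entire Lease. No provision of the Lease survives.

1, 2, 3, 4, 5, 6, 7, 8, 9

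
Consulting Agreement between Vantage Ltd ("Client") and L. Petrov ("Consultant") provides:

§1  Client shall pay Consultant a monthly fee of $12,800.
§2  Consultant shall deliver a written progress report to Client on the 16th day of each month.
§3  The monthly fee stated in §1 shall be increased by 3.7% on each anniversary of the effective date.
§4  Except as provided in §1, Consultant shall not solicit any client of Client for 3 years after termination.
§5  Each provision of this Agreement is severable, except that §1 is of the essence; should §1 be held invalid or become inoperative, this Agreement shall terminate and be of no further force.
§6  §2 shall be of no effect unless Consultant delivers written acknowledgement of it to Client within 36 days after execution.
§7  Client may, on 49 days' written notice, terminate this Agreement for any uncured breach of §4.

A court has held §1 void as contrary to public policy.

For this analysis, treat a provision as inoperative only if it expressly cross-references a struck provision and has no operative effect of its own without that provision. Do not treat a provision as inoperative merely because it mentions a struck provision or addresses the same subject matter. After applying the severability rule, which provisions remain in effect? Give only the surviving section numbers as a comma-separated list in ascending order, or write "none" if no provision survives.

none

§1 is struck. §3 does nothing except set the escalation of the monthly fee by reference to §1; with §1 gone it has no independent effect and is inoperative. §5 makes §1 an essential term, and §1 is the provision held invalid; under §5, the entire Agreement is therefore void. No provision of the Agreement survives.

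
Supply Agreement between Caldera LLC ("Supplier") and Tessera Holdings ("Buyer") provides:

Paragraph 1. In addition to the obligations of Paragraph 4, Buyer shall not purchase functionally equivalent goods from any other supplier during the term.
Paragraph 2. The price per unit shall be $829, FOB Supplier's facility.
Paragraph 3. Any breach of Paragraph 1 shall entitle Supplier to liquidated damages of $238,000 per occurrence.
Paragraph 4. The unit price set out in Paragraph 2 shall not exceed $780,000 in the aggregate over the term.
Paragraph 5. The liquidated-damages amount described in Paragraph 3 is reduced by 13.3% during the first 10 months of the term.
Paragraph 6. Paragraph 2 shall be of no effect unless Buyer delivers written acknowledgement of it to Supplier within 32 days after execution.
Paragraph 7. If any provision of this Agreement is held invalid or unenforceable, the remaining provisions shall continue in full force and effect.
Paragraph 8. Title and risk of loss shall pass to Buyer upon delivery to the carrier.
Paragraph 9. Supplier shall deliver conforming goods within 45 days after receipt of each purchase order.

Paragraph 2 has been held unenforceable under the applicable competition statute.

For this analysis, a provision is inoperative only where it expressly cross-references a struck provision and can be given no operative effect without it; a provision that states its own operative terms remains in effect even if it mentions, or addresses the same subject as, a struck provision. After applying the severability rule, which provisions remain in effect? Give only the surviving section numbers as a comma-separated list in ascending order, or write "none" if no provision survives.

1, 3, 5, 7, 8, 9

Paragraph 2 is struck. Paragraph 4 operates only by reference to Paragraph 2, so it falls with Paragraph 2. Paragraph 6 merely fixes the acknowledgement condition for Paragraph 2; with Paragraph 2 gone it has nothing to operate on and falls away. Paragraph 1 mentions Paragraph 4 but its own obligation stands independently of Paragraph 4, so Paragraph 1 is not affected. Under the severability clause in Paragraph 7, the remaining provisions continue in force. That leaves Paragraph 1, Paragraph 3, Paragraph 5, Paragraph 7, Paragraph 8, and Paragraph 9 in effect.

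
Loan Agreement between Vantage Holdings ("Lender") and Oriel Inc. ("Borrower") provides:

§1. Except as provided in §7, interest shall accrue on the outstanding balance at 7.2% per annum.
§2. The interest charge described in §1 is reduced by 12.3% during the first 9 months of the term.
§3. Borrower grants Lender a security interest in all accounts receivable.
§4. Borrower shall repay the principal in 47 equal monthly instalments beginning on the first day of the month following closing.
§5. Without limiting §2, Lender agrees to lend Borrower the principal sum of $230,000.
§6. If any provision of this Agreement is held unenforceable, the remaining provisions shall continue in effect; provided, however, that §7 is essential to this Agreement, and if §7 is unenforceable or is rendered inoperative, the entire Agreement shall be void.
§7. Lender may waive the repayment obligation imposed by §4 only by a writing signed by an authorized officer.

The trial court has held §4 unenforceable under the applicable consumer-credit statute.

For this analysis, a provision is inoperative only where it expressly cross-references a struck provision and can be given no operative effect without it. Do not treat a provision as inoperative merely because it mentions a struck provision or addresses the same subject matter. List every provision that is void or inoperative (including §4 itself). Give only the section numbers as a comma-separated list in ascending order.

1, 2, 3, 4, 5, 6, 7

§4 is struck. §7 has no operative effect of its own apart from §4 and is therefore inoperative. §6 makes §7 an essential term, and §7 has been rendered inoperative by the cascade; under §6, the entire Agreement is therefore void. No provision of the Agreement survives.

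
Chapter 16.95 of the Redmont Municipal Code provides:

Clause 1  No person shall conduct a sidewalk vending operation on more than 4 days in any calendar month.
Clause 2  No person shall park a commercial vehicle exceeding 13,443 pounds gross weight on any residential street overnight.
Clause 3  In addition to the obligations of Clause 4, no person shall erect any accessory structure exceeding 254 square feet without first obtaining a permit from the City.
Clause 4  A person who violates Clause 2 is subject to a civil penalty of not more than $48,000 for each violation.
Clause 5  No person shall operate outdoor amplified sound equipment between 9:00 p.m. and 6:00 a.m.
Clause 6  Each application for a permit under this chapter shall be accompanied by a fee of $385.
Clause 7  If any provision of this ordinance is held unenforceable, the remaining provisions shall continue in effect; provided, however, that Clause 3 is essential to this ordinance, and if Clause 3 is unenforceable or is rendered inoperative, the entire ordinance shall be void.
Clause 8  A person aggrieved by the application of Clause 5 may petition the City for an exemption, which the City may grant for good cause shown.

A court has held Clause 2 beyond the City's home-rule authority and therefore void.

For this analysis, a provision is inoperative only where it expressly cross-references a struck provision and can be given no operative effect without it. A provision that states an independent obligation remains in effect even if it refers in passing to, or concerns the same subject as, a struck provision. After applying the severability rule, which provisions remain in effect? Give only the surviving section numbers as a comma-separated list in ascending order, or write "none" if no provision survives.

1, 3, 5, 6, 7, 8

Clause 2 is struck. The only function of Clause 4 is the civil penalty for violating Clause 2, so it cannot stand once Clause 2 is removed. Although Clause 3 refers to Clause 4, its operative terms do not depend on Clause 4, so it remains in effect. Clause 7 makes Clause 3 an essential term, but Clause 3 is unaffected, so the severability proviso in Clause 7 preserves the remaining provisions. The provisions still in force are Clause 1, Clause 3, Clause 5, Clause 6, Clause 7, and Clause 8.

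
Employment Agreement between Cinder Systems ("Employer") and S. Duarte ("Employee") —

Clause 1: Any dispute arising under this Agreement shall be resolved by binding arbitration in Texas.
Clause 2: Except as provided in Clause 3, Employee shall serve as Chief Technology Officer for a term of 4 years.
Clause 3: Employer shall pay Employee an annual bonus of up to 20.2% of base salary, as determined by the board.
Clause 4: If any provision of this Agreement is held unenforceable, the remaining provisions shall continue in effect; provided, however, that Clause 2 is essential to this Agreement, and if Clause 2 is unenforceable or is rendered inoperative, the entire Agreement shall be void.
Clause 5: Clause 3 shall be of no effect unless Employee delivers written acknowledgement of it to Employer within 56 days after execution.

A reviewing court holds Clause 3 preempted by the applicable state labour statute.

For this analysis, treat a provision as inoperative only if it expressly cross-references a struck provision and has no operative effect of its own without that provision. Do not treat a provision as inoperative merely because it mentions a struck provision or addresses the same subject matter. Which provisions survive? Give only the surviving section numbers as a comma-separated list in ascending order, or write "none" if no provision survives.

1, 2, 4

Clause 3 is struck. Clause 5 has no operative effect of its own apart from Clause 3 and is therefore inoperative. Although Clause 2 refers to Clause 3, its operative terms do not depend on Clause 3, so it remains in effect. Clause 4 makes Clause 2 an essential term, but Clause 2 is unaffected, so the severability proviso in Clause 4 preserves the remaining provisions. The provisions still in force are Clause 1, Clause 2, and Clause 4.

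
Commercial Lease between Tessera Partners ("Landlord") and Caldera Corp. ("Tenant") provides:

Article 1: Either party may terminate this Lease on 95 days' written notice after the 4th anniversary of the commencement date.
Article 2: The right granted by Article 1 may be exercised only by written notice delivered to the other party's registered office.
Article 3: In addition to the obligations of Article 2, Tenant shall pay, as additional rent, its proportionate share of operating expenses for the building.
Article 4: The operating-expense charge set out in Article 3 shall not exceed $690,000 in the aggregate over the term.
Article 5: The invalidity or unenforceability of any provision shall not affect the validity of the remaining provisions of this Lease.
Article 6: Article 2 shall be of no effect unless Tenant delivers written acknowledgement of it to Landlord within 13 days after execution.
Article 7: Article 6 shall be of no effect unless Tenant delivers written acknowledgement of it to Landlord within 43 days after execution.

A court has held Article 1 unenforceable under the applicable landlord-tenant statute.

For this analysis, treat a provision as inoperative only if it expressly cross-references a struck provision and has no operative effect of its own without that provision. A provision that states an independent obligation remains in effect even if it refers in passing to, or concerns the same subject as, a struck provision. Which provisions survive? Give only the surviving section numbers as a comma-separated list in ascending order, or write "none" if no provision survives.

Article 1 is struck. Article 2 merely fixes the notice requirement for Article 1; with Article 1 gone it has nothing to operate on and falls away. Article 6 has no operative effect of its own apart from Article 2 and is therefore inoperative. The only function of Article 7 is the acknowledgement condition for Article 6, so it cannot stand once Article 6 is removed. Although Article 3 refers to Article 2, its operative terms do not depend on Article 2, so it remains in effect. Article 5 is a severability clause and preserves every provision that can still be given independent effect. That leaves Article 3, Article 4, and Article 5 in effect.

3, 4, 5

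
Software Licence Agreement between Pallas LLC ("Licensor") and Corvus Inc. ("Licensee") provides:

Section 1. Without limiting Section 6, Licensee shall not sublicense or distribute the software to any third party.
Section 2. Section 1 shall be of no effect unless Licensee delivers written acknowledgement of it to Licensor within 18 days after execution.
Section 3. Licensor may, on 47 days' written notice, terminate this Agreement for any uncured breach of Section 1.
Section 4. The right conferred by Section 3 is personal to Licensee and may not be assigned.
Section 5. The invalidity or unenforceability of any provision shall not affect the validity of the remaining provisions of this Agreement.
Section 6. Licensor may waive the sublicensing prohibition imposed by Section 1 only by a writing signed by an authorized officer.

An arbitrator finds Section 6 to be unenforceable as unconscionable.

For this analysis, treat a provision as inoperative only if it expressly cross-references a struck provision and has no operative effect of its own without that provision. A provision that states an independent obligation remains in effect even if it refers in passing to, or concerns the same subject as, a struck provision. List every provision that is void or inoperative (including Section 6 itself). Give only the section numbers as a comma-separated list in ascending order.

6

Section 6 is struck. Although Section 1 refers to Section 6, its operative terms do not depend on Section 6, so it remains in effect. No other provision's operative terms depend on Section 6. Section 5 is a severability clause and preserves every provision that can still be given independent effect. That leaves Section 1, Section 2, Section 3, Section 4, and Section 5 in effect.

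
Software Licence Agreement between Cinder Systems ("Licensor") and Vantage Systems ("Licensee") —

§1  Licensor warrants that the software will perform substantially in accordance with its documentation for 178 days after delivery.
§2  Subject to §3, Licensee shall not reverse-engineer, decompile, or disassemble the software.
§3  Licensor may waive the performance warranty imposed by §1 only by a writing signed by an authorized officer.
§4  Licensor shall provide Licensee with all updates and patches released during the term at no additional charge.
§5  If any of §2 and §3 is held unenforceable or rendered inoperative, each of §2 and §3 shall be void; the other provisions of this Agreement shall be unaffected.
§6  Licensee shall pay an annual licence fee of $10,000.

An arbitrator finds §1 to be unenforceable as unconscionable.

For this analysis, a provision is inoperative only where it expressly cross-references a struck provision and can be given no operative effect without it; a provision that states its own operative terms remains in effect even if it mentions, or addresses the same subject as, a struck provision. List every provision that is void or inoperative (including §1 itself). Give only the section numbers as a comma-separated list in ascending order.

1, 2, 3

§1 is struck. §3 merely fixes the waiver condition for §1; with §1 gone it has nothing to operate on and falls away. §5 declares §2 and §3 mutually dependent; since one of them has fallen, all of them are of no effect. That brings down §2 as well. The remainder continues in force under §5. §4, §5, and §6 remain in effect.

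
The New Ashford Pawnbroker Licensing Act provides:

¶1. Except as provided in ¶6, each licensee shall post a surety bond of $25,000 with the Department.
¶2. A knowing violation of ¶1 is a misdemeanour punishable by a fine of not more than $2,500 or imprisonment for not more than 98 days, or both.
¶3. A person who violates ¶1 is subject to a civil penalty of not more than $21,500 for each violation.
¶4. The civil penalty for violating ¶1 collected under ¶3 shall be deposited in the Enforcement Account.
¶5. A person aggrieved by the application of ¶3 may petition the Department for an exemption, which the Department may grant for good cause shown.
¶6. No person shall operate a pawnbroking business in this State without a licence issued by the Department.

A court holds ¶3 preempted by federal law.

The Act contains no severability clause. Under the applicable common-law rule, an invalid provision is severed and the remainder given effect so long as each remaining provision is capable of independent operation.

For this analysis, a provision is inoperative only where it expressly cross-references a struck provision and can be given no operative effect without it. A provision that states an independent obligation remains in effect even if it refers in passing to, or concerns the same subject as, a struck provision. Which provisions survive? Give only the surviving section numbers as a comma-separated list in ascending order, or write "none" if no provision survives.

¶3 is struck. ¶4 does nothing except set the disposition of the civil penalty for violating ¶1 by reference to ¶3; with ¶3 gone it has no independent effect and is inoperative. ¶5 has no operative effect of its own apart from ¶3 and is therefore inoperative. With no severability clause, the stated default rule severs what cannot stand and enforces each remaining provision that can operate on its own. ¶1, ¶2, and ¶6 remain in effect.

1, 2, 6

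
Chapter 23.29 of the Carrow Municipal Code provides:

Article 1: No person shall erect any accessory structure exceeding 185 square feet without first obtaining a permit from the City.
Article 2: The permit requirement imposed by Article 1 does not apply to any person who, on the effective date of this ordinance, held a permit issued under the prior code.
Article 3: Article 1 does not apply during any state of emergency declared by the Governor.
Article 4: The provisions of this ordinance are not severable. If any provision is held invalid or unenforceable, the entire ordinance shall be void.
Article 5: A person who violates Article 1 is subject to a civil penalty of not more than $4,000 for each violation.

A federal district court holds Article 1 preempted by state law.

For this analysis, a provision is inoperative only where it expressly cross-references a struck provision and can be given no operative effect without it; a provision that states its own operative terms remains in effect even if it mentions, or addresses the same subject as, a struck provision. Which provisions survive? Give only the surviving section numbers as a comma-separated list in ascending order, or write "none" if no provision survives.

Article 1 is struck. Article 2 has no operative effect of its own apart from Article 1 and is therefore inoperative. Article 3 operates only by reference to Article 1, so it falls with Article 1. The only function of Article 5 is the civil penalty for violating Article 1, so it cannot stand once Article 1 is removed. Article 4 provides that the ordinance is not severable, so the invalidity of any one provision voids the entire ordinance. No provision of the ordinance survives.

none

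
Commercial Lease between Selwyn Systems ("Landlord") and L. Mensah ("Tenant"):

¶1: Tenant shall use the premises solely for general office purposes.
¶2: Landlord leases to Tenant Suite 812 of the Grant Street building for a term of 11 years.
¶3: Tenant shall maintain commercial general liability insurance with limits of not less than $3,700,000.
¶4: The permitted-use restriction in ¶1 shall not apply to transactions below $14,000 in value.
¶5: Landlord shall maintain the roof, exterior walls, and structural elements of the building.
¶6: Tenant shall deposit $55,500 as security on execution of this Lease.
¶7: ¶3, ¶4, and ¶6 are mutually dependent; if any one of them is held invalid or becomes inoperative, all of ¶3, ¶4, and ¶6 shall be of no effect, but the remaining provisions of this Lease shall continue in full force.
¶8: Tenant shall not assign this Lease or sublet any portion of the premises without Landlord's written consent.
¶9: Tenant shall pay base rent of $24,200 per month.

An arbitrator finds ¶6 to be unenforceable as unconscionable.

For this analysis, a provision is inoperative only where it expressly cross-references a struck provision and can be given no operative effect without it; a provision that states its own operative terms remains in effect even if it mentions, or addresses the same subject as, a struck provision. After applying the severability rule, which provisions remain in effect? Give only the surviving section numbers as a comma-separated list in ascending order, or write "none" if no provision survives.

¶6 is struck. Nothing else in the Lease is defined by reference to ¶6. ¶7 declares ¶3, ¶4, and ¶6 mutually dependent; since one of them has fallen, all of them are of no effect. That brings down ¶3 and ¶4 as well. The remainder continues in force under ¶7. The provisions still in force are ¶1, ¶2, ¶5, ¶7, ¶8, and ¶9.

1, 2, 5, 7, 8, 9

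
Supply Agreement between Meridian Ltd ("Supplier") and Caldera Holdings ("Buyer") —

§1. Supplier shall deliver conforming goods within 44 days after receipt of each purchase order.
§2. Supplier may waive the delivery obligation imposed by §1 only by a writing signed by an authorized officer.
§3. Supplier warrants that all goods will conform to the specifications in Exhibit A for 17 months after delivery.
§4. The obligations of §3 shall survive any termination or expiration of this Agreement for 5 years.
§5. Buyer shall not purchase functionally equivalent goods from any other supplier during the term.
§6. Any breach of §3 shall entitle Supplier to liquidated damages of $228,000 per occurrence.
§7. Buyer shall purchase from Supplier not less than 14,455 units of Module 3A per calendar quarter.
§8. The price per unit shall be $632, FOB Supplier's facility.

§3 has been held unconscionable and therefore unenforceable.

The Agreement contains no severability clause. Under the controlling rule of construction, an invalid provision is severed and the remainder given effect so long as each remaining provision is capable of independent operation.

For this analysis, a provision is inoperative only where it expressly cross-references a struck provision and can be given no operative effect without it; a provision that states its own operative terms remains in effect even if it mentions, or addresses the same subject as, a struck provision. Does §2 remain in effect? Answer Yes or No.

§3 is struck. §4 merely fixes the survival period for §3; with §3 gone it has nothing to operate on and falls away. §6 does nothing except set the liquidated-damages amount by reference to §3; with §3 gone it has no independent effect and is inoperative. With no severability clause, the stated default rule severs what cannot stand and enforces each remaining provision that can operate on its own. The provisions still in force are §1, §2, §5, §7, and §8. §2 is among the surviving provisions, so the answer is yes.

Yes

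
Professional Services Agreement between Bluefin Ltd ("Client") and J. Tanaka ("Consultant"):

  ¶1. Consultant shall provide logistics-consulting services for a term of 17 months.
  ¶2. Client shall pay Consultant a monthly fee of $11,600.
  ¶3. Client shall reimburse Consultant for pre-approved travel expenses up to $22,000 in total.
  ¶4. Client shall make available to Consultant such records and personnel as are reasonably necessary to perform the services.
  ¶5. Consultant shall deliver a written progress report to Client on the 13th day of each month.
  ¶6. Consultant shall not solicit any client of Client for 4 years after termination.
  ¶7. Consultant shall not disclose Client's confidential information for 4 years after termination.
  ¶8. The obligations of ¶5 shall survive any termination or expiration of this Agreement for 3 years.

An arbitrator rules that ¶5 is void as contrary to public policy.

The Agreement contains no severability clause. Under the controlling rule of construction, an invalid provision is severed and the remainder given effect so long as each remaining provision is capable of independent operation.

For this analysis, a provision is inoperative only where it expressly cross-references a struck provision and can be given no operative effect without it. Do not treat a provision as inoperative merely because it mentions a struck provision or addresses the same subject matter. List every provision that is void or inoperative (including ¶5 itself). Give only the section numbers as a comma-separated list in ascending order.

5, 8

¶5 is struck. ¶8 operates only by reference to ¶5, so it falls with ¶5. Under the stated default rule, only provisions that cannot operate independently fall away; the rest are enforced. ¶1, ¶2, ¶3, ¶4, ¶6, and ¶7 remain in effect.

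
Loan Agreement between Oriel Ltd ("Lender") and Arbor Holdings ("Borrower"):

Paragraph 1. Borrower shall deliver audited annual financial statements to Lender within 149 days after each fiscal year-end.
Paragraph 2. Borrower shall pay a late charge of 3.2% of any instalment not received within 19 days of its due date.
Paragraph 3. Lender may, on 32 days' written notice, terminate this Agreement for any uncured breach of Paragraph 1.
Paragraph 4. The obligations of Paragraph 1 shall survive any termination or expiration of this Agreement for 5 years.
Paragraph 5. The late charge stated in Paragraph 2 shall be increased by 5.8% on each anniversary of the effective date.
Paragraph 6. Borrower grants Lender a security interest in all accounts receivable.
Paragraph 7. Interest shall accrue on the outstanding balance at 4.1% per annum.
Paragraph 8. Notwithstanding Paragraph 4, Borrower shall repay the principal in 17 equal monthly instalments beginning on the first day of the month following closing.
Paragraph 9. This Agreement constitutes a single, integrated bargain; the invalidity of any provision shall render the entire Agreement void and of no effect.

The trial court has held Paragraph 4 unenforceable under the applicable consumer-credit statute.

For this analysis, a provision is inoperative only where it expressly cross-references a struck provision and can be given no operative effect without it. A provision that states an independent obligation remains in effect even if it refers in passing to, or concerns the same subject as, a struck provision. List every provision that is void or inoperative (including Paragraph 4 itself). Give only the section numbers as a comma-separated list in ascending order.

1, 2, 3, 4, 5, 6, 7, 8, 9

Paragraph 4 is struck. Nothing else in the Agreement is defined by reference to Paragraph 4. Paragraph 9 provides that the Agreement is not severable, so the invalidity of any one provision voids the entire Agreement. No provision of the Agreement survives.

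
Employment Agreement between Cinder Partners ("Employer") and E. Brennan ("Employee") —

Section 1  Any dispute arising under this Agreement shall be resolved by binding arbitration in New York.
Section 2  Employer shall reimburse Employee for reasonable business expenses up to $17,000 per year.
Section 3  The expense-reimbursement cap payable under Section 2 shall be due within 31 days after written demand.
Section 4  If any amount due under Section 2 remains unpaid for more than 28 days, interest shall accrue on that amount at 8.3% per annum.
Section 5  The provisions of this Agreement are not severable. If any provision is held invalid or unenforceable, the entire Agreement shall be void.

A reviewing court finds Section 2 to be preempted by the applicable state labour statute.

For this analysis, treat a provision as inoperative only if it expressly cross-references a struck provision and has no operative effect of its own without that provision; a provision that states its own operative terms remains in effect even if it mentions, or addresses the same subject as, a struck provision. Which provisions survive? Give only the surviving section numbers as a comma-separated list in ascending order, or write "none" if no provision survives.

none

Section 2 is struck. Section 3 operates only by reference to Section 2, so it falls with Section 2. Section 4 has no operative effect of its own apart from Section 2 and is therefore inoperative. Section 5 provides that the Agreement is not severable, so the invalidity of any one provision voids the entire Agreement. No provision of the Agreement survives.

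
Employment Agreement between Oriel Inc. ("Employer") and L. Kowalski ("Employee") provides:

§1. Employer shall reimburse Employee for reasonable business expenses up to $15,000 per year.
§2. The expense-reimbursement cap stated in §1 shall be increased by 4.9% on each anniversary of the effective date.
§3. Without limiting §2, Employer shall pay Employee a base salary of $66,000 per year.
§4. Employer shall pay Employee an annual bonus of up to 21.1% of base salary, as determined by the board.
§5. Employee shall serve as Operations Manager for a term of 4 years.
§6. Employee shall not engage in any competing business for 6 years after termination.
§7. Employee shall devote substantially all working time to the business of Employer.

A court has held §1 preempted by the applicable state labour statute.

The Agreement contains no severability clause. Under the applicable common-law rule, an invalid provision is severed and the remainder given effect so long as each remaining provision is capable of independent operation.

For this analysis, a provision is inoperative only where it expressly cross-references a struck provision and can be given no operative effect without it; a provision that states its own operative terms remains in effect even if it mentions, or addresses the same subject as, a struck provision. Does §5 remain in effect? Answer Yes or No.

§1 is struck. §2 has no operative effect of its own apart from §1 and is therefore inoperative. §3 mentions §2 but its own obligation stands independently of §2, so §3 is not affected. Under the stated default rule, only provisions that cannot operate independently fall away; the rest are enforced. That leaves §3, §4, §5, §6, and §7 in effect. §5 is among the surviving provisions, so the answer is yes.

Yes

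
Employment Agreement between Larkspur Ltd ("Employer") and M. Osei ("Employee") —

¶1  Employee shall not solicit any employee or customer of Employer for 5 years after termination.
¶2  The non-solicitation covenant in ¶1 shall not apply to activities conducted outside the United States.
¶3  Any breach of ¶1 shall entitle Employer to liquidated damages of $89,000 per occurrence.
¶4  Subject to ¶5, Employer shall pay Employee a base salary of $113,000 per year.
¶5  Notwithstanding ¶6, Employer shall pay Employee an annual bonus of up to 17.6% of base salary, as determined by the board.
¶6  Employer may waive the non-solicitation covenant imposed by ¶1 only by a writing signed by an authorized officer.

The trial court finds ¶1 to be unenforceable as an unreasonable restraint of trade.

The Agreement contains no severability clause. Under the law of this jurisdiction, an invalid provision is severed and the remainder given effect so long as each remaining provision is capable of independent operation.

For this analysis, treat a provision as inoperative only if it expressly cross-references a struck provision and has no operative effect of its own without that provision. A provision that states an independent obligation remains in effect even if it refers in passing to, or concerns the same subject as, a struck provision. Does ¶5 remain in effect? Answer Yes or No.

Yes

¶1 is struck. The whole of ¶2 is the carve-out from the non-solicitation covenant, defined by reference to ¶1, so ¶2 cannot stand once ¶1 is removed. ¶3 operates only by reference to ¶1, so it falls with ¶1. ¶6 operates only by reference to ¶1, so it falls with ¶1. Although ¶5 refers to ¶6, its operative terms do not depend on ¶6, so it remains in effect. With no severability clause, the stated default rule severs what cannot stand and enforces each remaining provision that can operate on its own. That leaves ¶4 and ¶5 in effect. ¶5 is among the surviving provisions, so the answer is yes.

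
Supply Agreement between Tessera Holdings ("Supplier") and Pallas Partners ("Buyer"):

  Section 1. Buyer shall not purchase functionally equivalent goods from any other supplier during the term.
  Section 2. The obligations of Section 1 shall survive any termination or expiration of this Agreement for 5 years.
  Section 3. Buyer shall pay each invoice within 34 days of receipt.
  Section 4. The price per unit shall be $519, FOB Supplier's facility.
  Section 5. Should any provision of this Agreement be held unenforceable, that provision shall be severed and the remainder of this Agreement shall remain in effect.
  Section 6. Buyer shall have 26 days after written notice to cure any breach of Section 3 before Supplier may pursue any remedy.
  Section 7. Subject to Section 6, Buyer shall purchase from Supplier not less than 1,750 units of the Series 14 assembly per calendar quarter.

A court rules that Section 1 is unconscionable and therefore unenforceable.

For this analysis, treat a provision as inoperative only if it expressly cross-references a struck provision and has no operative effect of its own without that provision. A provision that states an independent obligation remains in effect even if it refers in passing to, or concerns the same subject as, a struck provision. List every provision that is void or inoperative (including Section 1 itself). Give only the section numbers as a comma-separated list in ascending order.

1, 2

Section 1 is struck. Section 2 operates only by reference to Section 1, so it falls with Section 1. Section 5 is a severability clause and preserves every provision that can still be given independent effect. That leaves Section 3, Section 4, Section 5, Section 6, and Section 7 in effect.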